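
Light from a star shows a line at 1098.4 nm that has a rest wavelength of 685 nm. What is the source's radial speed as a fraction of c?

0.440c

λ'/λ₀ = 1.6035 > 1 (redshift), so the source is receding.
λ'/λ₀ = √((1 + β)/(1 − β)) for a receding source ⇒ β = (r² − 1)/(r² + 1) with r = λ'/λ₀.
β = (2.5712 − 1)/(2.5712 + 1) ≈ 0.440.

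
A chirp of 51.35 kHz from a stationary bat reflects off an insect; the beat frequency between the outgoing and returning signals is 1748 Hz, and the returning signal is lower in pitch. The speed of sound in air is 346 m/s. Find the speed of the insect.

Double Doppler shift off a moving reflector: f₂ = f₀ · (v + u)/(v − u) (u > 0 toward emitter).
Returning signal is lower, so f₂ = f₀ − Δf = 51350 − 1748 = 49602 Hz.
Rearranging, u = v · (f₂ − f₀)/(f₂ + f₀) = 346 × -1748/100952 ≈ -6.0 m/s.
So the insect is moving at 6.0 m/s away from the emitter.

6.0 m/s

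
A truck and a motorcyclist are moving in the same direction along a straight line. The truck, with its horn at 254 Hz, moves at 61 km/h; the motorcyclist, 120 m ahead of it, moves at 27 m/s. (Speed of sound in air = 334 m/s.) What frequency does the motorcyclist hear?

246 Hz

61 km/h = 16.94 m/s.
The motorcyclist is ahead, so the truck is moving toward it while the motorcyclist is moving away from the truck.
With source approaching and observer receding, f' = f · (v − v_o)/(v − v_s).
f' = 254 × (334 − 27)/(334 − 16.94) = 254 × 307/317.06 ≈ 246 Hz.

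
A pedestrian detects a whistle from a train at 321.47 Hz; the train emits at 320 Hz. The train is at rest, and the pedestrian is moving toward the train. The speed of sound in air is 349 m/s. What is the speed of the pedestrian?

1.60 m/s

f' = f · (v + v_o)/v ⇒ v_o = v · |f'/f − 1|.
v_o = 349 × |321.47/320 − 1| = 349 × 0.004594 ≈ 1.60 m/s.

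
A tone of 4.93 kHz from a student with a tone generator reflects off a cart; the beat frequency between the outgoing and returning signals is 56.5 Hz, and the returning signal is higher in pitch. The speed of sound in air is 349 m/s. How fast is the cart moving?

Double Doppler shift off a moving reflector: f₂ = f₀ · (v + u)/(v − u) (u > 0 toward emitter).
Returning signal is higher, so f₂ = f₀ + Δf = 4930 + 56.5 = 4986.5 Hz.
Rearranging, u = v · (f₂ − f₀)/(f₂ + f₀) = 349 × 56.5/9916.5 ≈ 1.99 m/s.
So the cart is moving at 1.99 m/s toward the emitter.

1.99 m/s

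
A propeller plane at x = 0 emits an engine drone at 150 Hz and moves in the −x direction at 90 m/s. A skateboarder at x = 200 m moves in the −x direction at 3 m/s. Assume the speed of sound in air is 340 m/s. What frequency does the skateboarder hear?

120 Hz

The observer lies on the +x side, so the source is heading away from the observer and the observer is heading toward the source.
Both move, so f' = f · (v + v_o)/(v + v_s).
f' = 150 × (340 + 3)/(340 + 90) = 150 × 343/430 ≈ 120 Hz.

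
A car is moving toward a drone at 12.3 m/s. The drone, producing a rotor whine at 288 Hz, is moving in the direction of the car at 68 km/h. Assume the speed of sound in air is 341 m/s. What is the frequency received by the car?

316 Hz

68 km/h = 18.89 m/s.
With source approaching and observer approaching, f' = f · (v + v_o)/(v − v_s).
f' = 288 × (341 + 12.3)/(341 − 18.89) = 288 × 353.3/322.11 ≈ 316 Hz.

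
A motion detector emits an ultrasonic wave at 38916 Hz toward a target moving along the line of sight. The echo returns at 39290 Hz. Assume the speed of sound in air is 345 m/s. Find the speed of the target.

1.65 m/s

Double Doppler shift off a moving reflector: f₂ = f₀ · (v + u)/(v − u) (u > 0 toward emitter).
Rearranging, u = v · (f₂ − f₀)/(f₂ + f₀) = 345 × 374/78206 ≈ 1.65 m/s.
So the target is moving at 1.65 m/s toward the emitter.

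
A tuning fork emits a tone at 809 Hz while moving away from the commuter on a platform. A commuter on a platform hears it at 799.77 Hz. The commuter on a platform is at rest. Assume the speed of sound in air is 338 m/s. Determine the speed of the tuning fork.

f' = f · v/(v + v_s) ⇒ v_s = v · |1 − f/f'|.
v_s = 338 × |1 − 809/799.77| = 338 × 0.01154 ≈ 3.9 m/s.

3.9 m/s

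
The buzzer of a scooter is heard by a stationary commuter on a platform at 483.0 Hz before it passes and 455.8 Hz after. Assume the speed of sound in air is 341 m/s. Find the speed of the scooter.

9.9 m/s

f₁/f₂ = (v + v_s)/(v − v_s), so v_s = v · (f₁ − f₂)/(f₁ + f₂).
v_s = 341 × (483.0 − 455.8)/(483.0 + 455.8) = 341 × 27.2/938.8 ≈ 9.9 m/s.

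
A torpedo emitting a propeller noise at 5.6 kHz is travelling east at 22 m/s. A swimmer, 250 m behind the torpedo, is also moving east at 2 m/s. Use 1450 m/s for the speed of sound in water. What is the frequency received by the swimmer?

The swimmer is behind, so the torpedo is moving away from it while the swimmer is moving toward the torpedo.
Both move, so f' = f · (v + v_o)/(v + v_s).
f' = 5.6 × (1450 + 2)/(1450 + 22) = 5.6 × 1452/1472 ≈ 5.52 kHz.

5.52 kHz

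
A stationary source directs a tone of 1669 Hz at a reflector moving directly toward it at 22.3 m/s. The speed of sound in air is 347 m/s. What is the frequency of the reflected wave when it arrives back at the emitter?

The reflector first receives the wave as a moving observer: f₁ = f₀ · (v + u)/v = 1669 × (347 + 22.3)/347 ≈ 1776 Hz.
On reflection it acts as a source moving toward the stationary detector: f₂ = f₁ · v/(v − u) = 1776 × 347/324.7 ≈ 1898 Hz.

1898 Hz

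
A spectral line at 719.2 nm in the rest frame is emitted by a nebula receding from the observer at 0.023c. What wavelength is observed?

735.9 nm

Relativistic Doppler for wavelength: λ' = λ₀ · √((1 + β)/(1 − β)).
λ' = 719.2 × √(1.0230/0.9770) = 719.2 × 1.02327 ≈ 735.9 nm.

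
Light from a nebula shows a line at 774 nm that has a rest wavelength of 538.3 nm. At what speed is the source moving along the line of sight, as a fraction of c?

0.348c

λ'/λ₀ = 1.4379 > 1 (redshift), so the source is receding.
λ'/λ₀ = √((1 + β)/(1 − β)) for a receding source ⇒ β = (r² − 1)/(r² + 1) with r = λ'/λ₀.
β = (2.0674 − 1)/(2.0674 + 1) ≈ 0.348.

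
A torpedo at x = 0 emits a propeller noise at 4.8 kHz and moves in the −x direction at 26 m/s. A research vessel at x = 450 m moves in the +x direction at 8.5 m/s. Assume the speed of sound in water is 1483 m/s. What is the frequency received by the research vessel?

The observer lies on the +x side, so the source is heading away from the observer and the observer is heading away from the source.
General Doppler shift: f' = f · (v − v_o)/(v + v_s).
f' = 4.8 × (1483 − 8.5)/(1483 + 26) = 4.8 × 1474.5/1509 ≈ 4.69 kHz.

4.69 kHz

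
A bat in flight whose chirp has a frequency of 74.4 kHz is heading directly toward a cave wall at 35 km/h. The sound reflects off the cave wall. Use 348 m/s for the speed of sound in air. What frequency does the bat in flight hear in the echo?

78.7 kHz

35 km/h = 9.722 m/s.
The cave wall receives the sound from a moving source: f₁ = f₀ · v/(v − v_e) = 74.4 × 348/338.28 ≈ 76.5 kHz.
On the return leg the bat in flight is a moving observer: f₂ = f₁ · (v + v_e)/v = 76.5 × 357.72/348 ≈ 78.7 kHz.
Equivalently f₂ = f₀ · (v + v_e)/(v − v_e).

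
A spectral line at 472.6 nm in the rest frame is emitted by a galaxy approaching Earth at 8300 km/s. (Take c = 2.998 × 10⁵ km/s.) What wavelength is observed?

459.7 nm

β = v/c = 8300/299800 = 0.0277.
Relativistic Doppler for wavelength: λ' = λ₀ · √((1 − β)/(1 + β)).
λ' = 472.6 × √(0.9723/1.0277) = 472.6 × 0.97269 ≈ 459.7 nm.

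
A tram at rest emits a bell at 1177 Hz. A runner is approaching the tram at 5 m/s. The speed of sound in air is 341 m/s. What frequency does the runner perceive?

Only the observer moves, toward the source, so f' = f · (v + v_o)/v.
f' = 1177 × (341 + 5)/341 = 1177 × 346/341 ≈ 1194 Hz.

1194 Hz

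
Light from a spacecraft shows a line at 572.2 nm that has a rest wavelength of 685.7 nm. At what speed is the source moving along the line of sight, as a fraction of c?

0.179c

λ'/λ₀ = 0.8345 < 1 (blueshift), so the source is approaching.
λ'/λ₀ = √((1 − β)/(1 + β)) for an approaching source ⇒ β = (1 − r²)/(1 + r²) with r = λ'/λ₀.
β = (1 − 0.6963)/(1 + 0.6963) ≈ 0.179.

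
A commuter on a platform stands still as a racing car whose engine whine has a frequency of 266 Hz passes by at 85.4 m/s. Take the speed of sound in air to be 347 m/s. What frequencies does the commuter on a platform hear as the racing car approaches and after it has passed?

353 Hz approaching; 213 Hz receding

Approaching: f₁ = f · v/(v − v_s) = 266 × 347/261.6 ≈ 353 Hz.
Receding: f₂ = f · v/(v + v_s) = 266 × 347/432.4 ≈ 213 Hz.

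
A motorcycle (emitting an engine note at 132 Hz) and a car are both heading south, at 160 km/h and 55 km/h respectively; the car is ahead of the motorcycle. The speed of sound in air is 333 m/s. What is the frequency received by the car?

145 Hz

160 km/h = 44.44 m/s; 55 km/h = 15.28 m/s.
The car is ahead, so the motorcycle is moving toward it while the car is moving away from the motorcycle.
Both move, so f' = f · (v − v_o)/(v − v_s).
f' = 132 × (333 − 15.28)/(333 − 44.44) = 132 × 317.72/288.56 ≈ 145 Hz.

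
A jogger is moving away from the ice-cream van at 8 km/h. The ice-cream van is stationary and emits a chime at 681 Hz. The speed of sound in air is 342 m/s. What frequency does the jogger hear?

8 km/h = 2.222 m/s.
Only the observer moves, away from the source, so f' = f · (v − v_o)/v.
f' = 681 × (342 − 2.222)/342 = 681 × 339.78/342 ≈ 677 Hz.

677 Hz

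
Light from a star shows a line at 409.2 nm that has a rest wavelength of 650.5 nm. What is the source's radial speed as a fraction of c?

λ'/λ₀ = 0.6291 < 1 (blueshift), so the source is approaching.
λ'/λ₀ = √((1 − β)/(1 + β)) for an approaching source ⇒ β = (1 − r²)/(1 + r²) with r = λ'/λ₀.
β = (1 − 0.3957)/(1 + 0.3957) ≈ 0.433.

0.433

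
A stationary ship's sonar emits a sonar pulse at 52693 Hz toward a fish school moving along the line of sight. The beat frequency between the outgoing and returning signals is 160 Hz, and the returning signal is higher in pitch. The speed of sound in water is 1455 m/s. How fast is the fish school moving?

Double Doppler shift off a moving reflector: f₂ = f₀ · (v + u)/(v − u) (u > 0 toward emitter).
Returning signal is higher, so f₂ = f₀ + Δf = 52693 + 160 = 52853 Hz.
Rearranging, u = v · (f₂ − f₀)/(f₂ + f₀) = 1455 × 160/105546 ≈ 2.21 m/s.
So the fish school is moving at 2.21 m/s toward the emitter.

2.21 m/s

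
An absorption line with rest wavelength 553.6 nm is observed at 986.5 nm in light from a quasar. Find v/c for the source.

λ'/λ₀ = 1.7820 > 1 (redshift), so the source is receding.
λ'/λ₀ = √((1 + β)/(1 − β)) for a receding source ⇒ β = (r² − 1)/(r² + 1) with r = λ'/λ₀.
β = (3.1754 − 1)/(3.1754 + 1) ≈ 0.521.

0.521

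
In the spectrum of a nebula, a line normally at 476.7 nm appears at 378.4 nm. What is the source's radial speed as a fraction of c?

λ'/λ₀ = 0.7938 < 1 (blueshift), so the source is approaching.
λ'/λ₀ = √((1 − β)/(1 + β)) for an approaching source ⇒ β = (1 − r²)/(1 + r²) with r = λ'/λ₀.
β = (1 − 0.6301)/(1 + 0.6301) ≈ 0.227.

0.227c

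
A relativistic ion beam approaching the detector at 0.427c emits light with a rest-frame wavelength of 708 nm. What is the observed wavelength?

Relativistic Doppler for wavelength: λ' = λ₀ · √((1 − β)/(1 + β)).
λ' = 708 × √(0.5730/1.4270) = 708 × 0.63367 ≈ 448.6 nm.

448.6 nm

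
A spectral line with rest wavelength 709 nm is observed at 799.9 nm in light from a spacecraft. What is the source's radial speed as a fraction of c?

0.120c

λ'/λ₀ = 1.1282 > 1 (redshift), so the source is receding.
λ'/λ₀ = √((1 + β)/(1 − β)) for a receding source ⇒ β = (r² − 1)/(r² + 1) with r = λ'/λ₀.
β = (1.2729 − 1)/(1.2729 + 1) ≈ 0.120.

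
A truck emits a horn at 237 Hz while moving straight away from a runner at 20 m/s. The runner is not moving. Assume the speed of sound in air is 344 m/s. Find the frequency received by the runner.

224 Hz

With the source moving away from a stationary observer, f' = f · v/(v + v_s).
f' = 237 × 344/(344 + 20) = 237 × 344/364 ≈ 224 Hz.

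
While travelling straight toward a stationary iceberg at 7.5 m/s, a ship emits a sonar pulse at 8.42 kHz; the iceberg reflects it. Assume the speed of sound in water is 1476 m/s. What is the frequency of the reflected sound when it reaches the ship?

8.51 kHz

The iceberg receives the sound from a moving source: f₁ = f₀ · v/(v − v_e) = 8.42 × 1476/1468.5 ≈ 8.46 kHz.
On the return leg the ship is a moving observer: f₂ = f₁ · (v + v_e)/v = 8.46 × 1483.5/1476 ≈ 8.51 kHz.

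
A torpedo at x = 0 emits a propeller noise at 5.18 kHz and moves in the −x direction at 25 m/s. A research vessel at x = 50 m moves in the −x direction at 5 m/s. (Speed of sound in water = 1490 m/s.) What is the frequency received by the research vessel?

The observer lies on the +x side, so the source is heading away from the observer and the observer is heading toward the source.
General Doppler shift: f' = f · (v + v_o)/(v + v_s).
f' = 5.18 × (1490 + 5)/(1490 + 25) = 5.18 × 1495/1515 ≈ 5.11 kHz.

5.11 kHz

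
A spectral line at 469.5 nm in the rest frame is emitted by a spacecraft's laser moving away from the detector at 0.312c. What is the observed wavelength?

648.3 nm

Relativistic Doppler for wavelength: λ' = λ₀ · √((1 + β)/(1 − β)).
λ' = 469.5 × √(1.3120/0.6880) = 469.5 × 1.38093 ≈ 648.3 nm.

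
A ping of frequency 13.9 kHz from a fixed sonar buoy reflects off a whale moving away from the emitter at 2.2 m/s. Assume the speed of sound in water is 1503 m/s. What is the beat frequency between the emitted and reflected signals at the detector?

The whale first receives the wave as a moving observer: f₁ = f₀ · (v − u)/v = 13.9 × (1503 − 2.2)/1503 ≈ 13.8797 kHz.
On reflection it acts as a source moving away from the stationary detector: f₂ = f₁ · v/(v + u) = 13.8797 × 1503/1505.2 ≈ 13.8594 kHz.
Beat frequency (with f₀ = 13900 Hz): |f₂ − f₀| = 2u·f₀/(v + u) = 2 × 2.2 × 13900/1505.2 ≈ 40.6 Hz.

40.6 Hz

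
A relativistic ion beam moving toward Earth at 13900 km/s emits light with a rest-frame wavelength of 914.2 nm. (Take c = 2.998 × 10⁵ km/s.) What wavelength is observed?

872.8 nm

β = v/c = 13900/299800 = 0.0464.
Relativistic Doppler for wavelength: λ' = λ₀ · √((1 − β)/(1 + β)).
λ' = 914.2 × √(0.9536/1.0464) = 914.2 × 0.95466 ≈ 872.8 nm.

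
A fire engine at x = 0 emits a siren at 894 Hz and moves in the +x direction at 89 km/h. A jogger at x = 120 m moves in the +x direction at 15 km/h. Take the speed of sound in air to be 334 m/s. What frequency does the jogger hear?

953 Hz

89 km/h = 24.72 m/s; 15 km/h = 4.167 m/s.
The observer lies on the +x side, so the source is heading toward the observer and the observer is heading away from the source.
With source approaching and observer receding, f' = f · (v − v_o)/(v − v_s).
f' = 894 × (334 − 4.167)/(334 − 24.72) = 894 × 329.83/309.28 ≈ 953 Hz.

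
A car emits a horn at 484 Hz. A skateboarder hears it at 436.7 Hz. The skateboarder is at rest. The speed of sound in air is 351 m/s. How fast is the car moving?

f' < f, so the car is receding.
f' = f · v/(v + v_s) ⇒ v_s = v · |1 − f/f'|.
v_s = 351 × |1 − 484/436.7| = 351 × 0.1083 ≈ 38 m/s.

38 m/s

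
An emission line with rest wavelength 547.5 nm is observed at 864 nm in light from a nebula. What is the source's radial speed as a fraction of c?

0.427

λ'/λ₀ = 1.5781 > 1 (redshift), so the source is receding.
λ'/λ₀ = √((1 + β)/(1 − β)) for a receding source ⇒ β = (r² − 1)/(r² + 1) with r = λ'/λ₀.
β = (2.4903 − 1)/(2.4903 + 1) ≈ 0.427.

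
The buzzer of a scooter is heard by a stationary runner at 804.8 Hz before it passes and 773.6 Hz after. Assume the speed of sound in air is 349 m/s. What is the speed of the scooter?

f₁/f₂ = (v + v_s)/(v − v_s), so v_s = v · (f₁ − f₂)/(f₁ + f₂).
v_s = 349 × (804.8 − 773.6)/(804.8 + 773.6) = 349 × 31.2/1578.4 ≈ 6.9 m/s.

6.9 m/s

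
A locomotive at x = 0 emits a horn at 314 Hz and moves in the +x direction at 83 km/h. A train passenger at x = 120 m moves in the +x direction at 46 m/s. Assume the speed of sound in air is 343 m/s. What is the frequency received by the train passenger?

291 Hz

83 km/h = 23.06 m/s.
The observer lies on the +x side, so the source is heading toward the observer and the observer is heading away from the source.
Both move, so f' = f · (v − v_o)/(v − v_s).
f' = 314 × (343 − 46)/(343 − 23.06) = 314 × 297/319.94 ≈ 291 Hz.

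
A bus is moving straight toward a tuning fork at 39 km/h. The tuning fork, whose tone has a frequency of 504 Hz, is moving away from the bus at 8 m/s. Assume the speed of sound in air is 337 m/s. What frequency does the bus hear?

508 Hz

39 km/h = 10.83 m/s.
With source receding and observer approaching, f' = f · (v + v_o)/(v + v_s).
f' = 504 × (337 + 10.83)/(337 + 8) = 504 × 347.83/345 ≈ 508 Hz.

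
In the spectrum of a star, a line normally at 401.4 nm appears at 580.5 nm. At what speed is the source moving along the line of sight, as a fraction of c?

λ'/λ₀ = 1.4462 > 1 (redshift), so the source is receding.
λ'/λ₀ = √((1 + β)/(1 − β)) for a receding source ⇒ β = (r² − 1)/(r² + 1) with r = λ'/λ₀.
β = (2.0915 − 1)/(2.0915 + 1) ≈ 0.353.

0.353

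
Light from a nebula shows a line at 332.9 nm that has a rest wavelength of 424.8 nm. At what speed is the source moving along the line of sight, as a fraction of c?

λ'/λ₀ = 0.7837 < 1 (blueshift), so the source is approaching.
λ'/λ₀ = √((1 − β)/(1 + β)) for an approaching source ⇒ β = (1 − r²)/(1 + r²) with r = λ'/λ₀.
β = (1 − 0.6141)/(1 + 0.6141) ≈ 0.239.

0.239c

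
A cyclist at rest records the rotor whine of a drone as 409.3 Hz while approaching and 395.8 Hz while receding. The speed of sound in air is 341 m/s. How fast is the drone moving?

f₁/f₂ = (v + v_s)/(v − v_s), so v_s = v · (f₁ − f₂)/(f₁ + f₂).
v_s = 341 × (409.3 − 395.8)/(409.3 + 395.8) = 341 × 13.5/805.1 ≈ 5.7 m/s.

5.7 m/s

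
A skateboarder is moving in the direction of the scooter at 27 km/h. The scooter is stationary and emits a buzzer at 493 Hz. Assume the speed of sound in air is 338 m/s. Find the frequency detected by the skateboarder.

27 km/h = 7.5 m/s.
Only the observer moves, toward the source, so f' = f · (v + v_o)/v.
f' = 493 × (338 + 7.5)/338 = 493 × 345.5/338 ≈ 504 Hz.

504 Hz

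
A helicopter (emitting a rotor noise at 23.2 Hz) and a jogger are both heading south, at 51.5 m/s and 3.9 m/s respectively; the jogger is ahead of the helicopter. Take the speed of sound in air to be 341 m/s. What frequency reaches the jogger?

The jogger is ahead, so the helicopter is moving toward it while the jogger is moving away from the helicopter.
Both move, so f' = f · (v − v_o)/(v − v_s).
f' = 23.2 × (341 − 3.9)/(341 − 51.5) = 23.2 × 337.1/289.5 ≈ 27.0 Hz.

27.0 Hz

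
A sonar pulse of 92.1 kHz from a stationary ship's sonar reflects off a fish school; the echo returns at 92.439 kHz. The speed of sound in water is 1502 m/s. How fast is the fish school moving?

Double Doppler shift off a moving reflector: f₂ = f₀ · (v + u)/(v − u) (u > 0 toward emitter).
Rearranging, u = v · (f₂ − f₀)/(f₂ + f₀) = 1502 × 0.339/184.539 ≈ 2.76 m/s.
So the fish school is moving at 2.76 m/s toward the emitter.

2.76 m/s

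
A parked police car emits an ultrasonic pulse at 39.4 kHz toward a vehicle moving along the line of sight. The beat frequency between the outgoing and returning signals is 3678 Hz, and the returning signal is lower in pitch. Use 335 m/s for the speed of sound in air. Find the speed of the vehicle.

Double Doppler shift off a moving reflector: f₂ = f₀ · (v + u)/(v − u) (u > 0 toward emitter).
Returning signal is lower, so f₂ = f₀ − Δf = 39400 − 3678 = 35722 Hz.
Rearranging, u = v · (f₂ − f₀)/(f₂ + f₀) = 335 × -3678/75122 ≈ -16.4 m/s.
So the vehicle is moving at 16.4 m/s away from the emitter.

16.4 m/s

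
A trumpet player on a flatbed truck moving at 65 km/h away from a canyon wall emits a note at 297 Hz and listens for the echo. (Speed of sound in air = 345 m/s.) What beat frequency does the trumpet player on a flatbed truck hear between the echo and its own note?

29.5 Hz

65 km/h = 18.06 m/s.
The canyon wall receives the sound from a moving source: f₁ = f₀ · v/(v + v_e) = 297 × 345/363.06 ≈ 282.2 Hz.
On the return leg the trumpet player on a flatbed truck is a moving observer: f₂ = f₁ · (v − v_e)/v = 282.2 × 326.94/345 ≈ 267.5 Hz.
Equivalently f₂ = f₀ · (v − v_e)/(v + v_e).
Beat against the emitted tone: |f₂ − f₀| = 2v_e·f₀/(v + v_e) = 2 × 18.06 × 297/363.06 ≈ 29.5 Hz.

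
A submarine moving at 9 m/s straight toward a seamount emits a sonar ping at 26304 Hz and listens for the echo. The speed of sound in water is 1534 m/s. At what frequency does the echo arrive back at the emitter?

26614 Hz

The seamount receives the sound from a moving source: f₁ = f₀ · v/(v − v_e) = 26304 × 1534/1525 ≈ 26459 Hz.
On the return leg the submarine is a moving observer: f₂ = f₁ · (v + v_e)/v = 26459 × 1543/1534 ≈ 26614 Hz.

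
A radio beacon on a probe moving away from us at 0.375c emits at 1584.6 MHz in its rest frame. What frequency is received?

Relativistic Doppler for frequency: f' = f₀ · √((1 − β)/(1 + β)).
f' = 1584.6 × √(0.6250/1.3750) = 1584.6 × 0.67420 ≈ 1068.3 MHz.

1068.3 MHz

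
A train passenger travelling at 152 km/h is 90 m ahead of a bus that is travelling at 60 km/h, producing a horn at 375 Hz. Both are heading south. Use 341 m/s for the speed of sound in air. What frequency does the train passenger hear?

60 km/h = 16.67 m/s; 152 km/h = 42.22 m/s.
The train passenger is ahead, so the bus is moving toward it while the train passenger is moving away from the bus.
Both move, so f' = f · (v − v_o)/(v − v_s).
f' = 375 × (341 − 42.22)/(341 − 16.67) = 375 × 298.78/324.33 ≈ 345 Hz.

345 Hz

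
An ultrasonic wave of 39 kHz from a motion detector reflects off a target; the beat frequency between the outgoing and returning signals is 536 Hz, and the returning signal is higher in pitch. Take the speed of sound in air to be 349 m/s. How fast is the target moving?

Double Doppler shift off a moving reflector: f₂ = f₀ · (v + u)/(v − u) (u > 0 toward emitter).
Returning signal is higher, so f₂ = f₀ + Δf = 39000 + 536 = 39536 Hz.
Rearranging, u = v · (f₂ − f₀)/(f₂ + f₀) = 349 × 536/78536 ≈ 2.38 m/s.
So the target is moving at 2.38 m/s toward the emitter.

2.38 m/s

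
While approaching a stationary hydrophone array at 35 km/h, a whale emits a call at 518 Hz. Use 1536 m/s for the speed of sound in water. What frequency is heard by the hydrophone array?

35 km/h = 9.722 m/s.
Moving source, stationary observer: f' = f · v/(v − v_s) since the source is approaching.
f' = 518 × 1536/(1536 − 9.722) = 518 × 1536/1526 ≈ 521 Hz.

521 Hz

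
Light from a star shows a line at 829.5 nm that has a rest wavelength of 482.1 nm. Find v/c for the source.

λ'/λ₀ = 1.7206 > 1 (redshift), so the source is receding.
λ'/λ₀ = √((1 + β)/(1 − β)) for a receding source ⇒ β = (r² − 1)/(r² + 1) with r = λ'/λ₀.
β = (2.9605 − 1)/(2.9605 + 1) ≈ 0.495.

0.495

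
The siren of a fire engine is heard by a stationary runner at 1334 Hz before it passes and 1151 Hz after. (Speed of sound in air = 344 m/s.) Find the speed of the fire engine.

25 m/s

f₁/f₂ = (v + v_s)/(v − v_s), so v_s = v · (f₁ − f₂)/(f₁ + f₂).
v_s = 344 × (1334 − 1151)/(1334 + 1151) = 344 × 183/2485 ≈ 25 m/s.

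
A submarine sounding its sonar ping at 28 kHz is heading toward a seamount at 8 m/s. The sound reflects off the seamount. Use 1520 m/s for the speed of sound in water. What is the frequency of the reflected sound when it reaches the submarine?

The seamount receives the sound from a moving source: f₁ = f₀ · v/(v − v_e) = 28 × 1520/1512 ≈ 28.1 kHz.
On the return leg the submarine is a moving observer: f₂ = f₁ · (v + v_e)/v = 28.1 × 1528/1520 ≈ 28.3 kHz.
Equivalently f₂ = f₀ · (v + v_e)/(v − v_e).

28.3 kHz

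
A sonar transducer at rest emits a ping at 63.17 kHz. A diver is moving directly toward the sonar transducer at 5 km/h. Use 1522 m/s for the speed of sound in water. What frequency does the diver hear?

5 km/h = 1.389 m/s.
Only the observer moves, toward the source, so f' = f · (v + v_o)/v.
f' = 63.17 × (1522 + 1.389)/1522 = 63.17 × 1523.4/1522 ≈ 63.2 kHz.

63.2 kHz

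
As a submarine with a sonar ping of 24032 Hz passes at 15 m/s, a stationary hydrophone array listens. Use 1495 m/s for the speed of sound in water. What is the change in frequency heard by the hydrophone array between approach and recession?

482 Hz

Approaching: f₁ = f · v/(v − v_s) = 24032 × 1495/1480 ≈ 24276 Hz.
Receding: f₂ = f · v/(v + v_s) = 24032 × 1495/1510 ≈ 23793 Hz.
Drop: f₁ − f₂ = 2f·v·v_s/(v² − v_s²) = 2 × 24032 × 1495 × 15/(1495² − 15²) ≈ 482 Hz.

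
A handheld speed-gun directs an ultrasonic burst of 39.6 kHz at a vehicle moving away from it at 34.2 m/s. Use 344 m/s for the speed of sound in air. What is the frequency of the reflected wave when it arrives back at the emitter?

The vehicle first receives the wave as a moving observer: f₁ = f₀ · (v − u)/v = 39.6 × (344 − 34.2)/344 ≈ 35.7 kHz.
The reflection then acts as a moving source: f₂ = f₁ · v/(v + u) ≈ 32.4 kHz.
Equivalently f₂ = f₀ · (v − u)/(v + u).

32.4 kHz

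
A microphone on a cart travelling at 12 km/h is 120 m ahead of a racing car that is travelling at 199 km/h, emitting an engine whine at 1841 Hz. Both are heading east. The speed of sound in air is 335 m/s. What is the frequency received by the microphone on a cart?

199 km/h = 55.28 m/s; 12 km/h = 3.333 m/s.
The microphone on a cart is ahead, so the racing car is moving toward it while the microphone on a cart is moving away from the racing car.
With source approaching and observer receding, f' = f · (v − v_o)/(v − v_s).
f' = 1841 × (335 − 3.333)/(335 − 55.28) = 1841 × 331.67/279.72 ≈ 2183 Hz.

2183 Hz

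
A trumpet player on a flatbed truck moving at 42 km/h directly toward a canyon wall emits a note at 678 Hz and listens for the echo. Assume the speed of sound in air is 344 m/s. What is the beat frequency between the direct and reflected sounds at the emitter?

47.6 Hz

42 km/h = 11.67 m/s.
The canyon wall receives the sound from a moving source: f₁ = f₀ · v/(v − v_e) = 678 × 344/332.33 ≈ 701.8 Hz.
On the return leg the trumpet player on a flatbed truck is a moving observer: f₂ = f₁ · (v + v_e)/v = 701.8 × 355.67/344 ≈ 725.6 Hz.
Equivalently f₂ = f₀ · (v + v_e)/(v − v_e).
Beat against the emitted tone: |f₂ − f₀| = 2v_e·f₀/(v − v_e) = 2 × 11.67 × 678/332.33 ≈ 47.6 Hz.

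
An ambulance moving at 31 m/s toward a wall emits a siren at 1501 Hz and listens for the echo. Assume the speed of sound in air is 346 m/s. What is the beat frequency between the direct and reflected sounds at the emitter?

295 Hz

The wall receives the sound from a moving source: f₁ = f₀ · v/(v − v_e) = 1501 × 346/315 ≈ 1649 Hz.
On the return leg the ambulance is a moving observer: f₂ = f₁ · (v + v_e)/v = 1649 × 377/346 ≈ 1796 Hz.
Equivalently f₂ = f₀ · (v + v_e)/(v − v_e).
Beat against the emitted tone: |f₂ − f₀| = 2v_e·f₀/(v − v_e) = 2 × 31 × 1501/315 ≈ 295 Hz.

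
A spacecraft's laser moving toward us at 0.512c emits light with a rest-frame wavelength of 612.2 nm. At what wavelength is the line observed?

347.8 nm

Relativistic Doppler for wavelength: λ' = λ₀ · √((1 − β)/(1 + β)).
λ' = 612.2 × √(0.4880/1.5120) = 612.2 × 0.56811 ≈ 347.8 nm.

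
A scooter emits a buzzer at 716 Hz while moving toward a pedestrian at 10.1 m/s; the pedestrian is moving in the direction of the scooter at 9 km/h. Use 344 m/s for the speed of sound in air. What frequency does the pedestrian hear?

9 km/h = 2.5 m/s.
Both move, so f' = f · (v + v_o)/(v − v_s).
f' = 716 × (344 + 2.5)/(344 − 10.1) = 716 × 346.5/333.9 ≈ 743 Hz.

743 Hz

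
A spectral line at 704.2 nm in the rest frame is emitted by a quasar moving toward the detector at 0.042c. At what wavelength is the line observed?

Relativistic Doppler for wavelength: λ' = λ₀ · √((1 − β)/(1 + β)).
λ' = 704.2 × √(0.9580/1.0420) = 704.2 × 0.95885 ≈ 675.2 nm.

675.2 nm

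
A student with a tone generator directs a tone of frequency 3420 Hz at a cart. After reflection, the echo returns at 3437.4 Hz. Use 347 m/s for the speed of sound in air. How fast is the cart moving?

Double Doppler shift off a moving reflector: f₂ = f₀ · (v + u)/(v − u) (u > 0 toward emitter).
Rearranging, u = v · (f₂ − f₀)/(f₂ + f₀) = 347 × 17.4/6857.4 ≈ 0.88 m/s.
So the cart is moving at 0.88 m/s toward the emitter.

0.88 m/s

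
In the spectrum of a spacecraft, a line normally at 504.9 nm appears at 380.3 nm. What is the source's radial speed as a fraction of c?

λ'/λ₀ = 0.7532 < 1 (blueshift), so the source is approaching.
λ'/λ₀ = √((1 − β)/(1 + β)) for an approaching source ⇒ β = (1 − r²)/(1 + r²) with r = λ'/λ₀.
β = (1 − 0.5673)/(1 + 0.5673) ≈ 0.276.

0.276c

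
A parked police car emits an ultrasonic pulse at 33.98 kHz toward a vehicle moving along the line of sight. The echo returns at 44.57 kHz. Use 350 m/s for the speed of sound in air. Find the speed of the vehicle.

47 m/s

Double Doppler shift off a moving reflector: f₂ = f₀ · (v + u)/(v − u) (u > 0 toward emitter).
Rearranging, u = v · (f₂ − f₀)/(f₂ + f₀) = 350 × 10.59/78.55 ≈ 47 m/s.
So the vehicle is moving at 47 m/s toward the emitter.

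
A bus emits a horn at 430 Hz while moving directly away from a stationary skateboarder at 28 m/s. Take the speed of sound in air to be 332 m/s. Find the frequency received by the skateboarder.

397 Hz

Moving source, stationary observer: f' = f · v/(v + v_s) since the source is receding.
f' = 430 × 332/(332 + 28) = 430 × 332/360 ≈ 397 Hz.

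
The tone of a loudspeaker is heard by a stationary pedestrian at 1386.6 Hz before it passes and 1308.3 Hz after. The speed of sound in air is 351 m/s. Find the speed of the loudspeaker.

10.2 m/s

f₁/f₂ = (v + v_s)/(v − v_s), so v_s = v · (f₁ − f₂)/(f₁ + f₂).
v_s = 351 × (1386.6 − 1308.3)/(1386.6 + 1308.3) = 351 × 78.3/2694.9 ≈ 10.2 m/s.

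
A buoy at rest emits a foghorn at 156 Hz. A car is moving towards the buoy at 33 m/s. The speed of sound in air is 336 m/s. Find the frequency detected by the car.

Only the observer moves, toward the source, so f' = f · (v + v_o)/v.
f' = 156 × (336 + 33)/336 = 156 × 369/336 ≈ 171 Hz.

171 Hz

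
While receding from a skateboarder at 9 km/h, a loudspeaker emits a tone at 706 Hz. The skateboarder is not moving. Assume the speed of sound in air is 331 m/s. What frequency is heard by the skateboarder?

9 km/h = 2.5 m/s.
Only the source moves, away from the listener, so f' = f · v/(v + v_s).
f' = 706 × 331/(331 + 2.5) = 706 × 331/333.5 ≈ 701 Hz.

701 Hz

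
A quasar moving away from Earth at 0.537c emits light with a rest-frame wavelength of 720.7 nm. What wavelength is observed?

1313.1 nm

Relativistic Doppler for wavelength: λ' = λ₀ · √((1 + β)/(1 − β)).
λ' = 720.7 × √(1.5370/0.4630) = 720.7 × 1.82199 ≈ 1313.1 nm.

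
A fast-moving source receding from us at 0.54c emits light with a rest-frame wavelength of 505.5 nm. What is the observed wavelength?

924.9 nm

Relativistic Doppler for wavelength: λ' = λ₀ · √((1 + β)/(1 − β)).
λ' = 505.5 × √(1.5400/0.4600) = 505.5 × 1.82971 ≈ 924.9 nm.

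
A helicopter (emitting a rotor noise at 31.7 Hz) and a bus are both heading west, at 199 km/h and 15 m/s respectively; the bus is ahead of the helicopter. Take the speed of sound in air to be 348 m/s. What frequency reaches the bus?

199 km/h = 55.28 m/s.
The bus is ahead, so the helicopter is moving toward it while the bus is moving away from the helicopter.
Both move, so f' = f · (v − v_o)/(v − v_s).
f' = 31.7 × (348 − 15)/(348 − 55.28) = 31.7 × 333/292.72 ≈ 36.1 Hz.

36.1 Hz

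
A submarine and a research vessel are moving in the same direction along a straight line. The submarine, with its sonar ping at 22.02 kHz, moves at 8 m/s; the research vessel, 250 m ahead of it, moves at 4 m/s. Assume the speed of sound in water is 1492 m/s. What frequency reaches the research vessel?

22.1 kHz

The research vessel is ahead, so the submarine is moving toward it while the research vessel is moving away from the submarine.
Both move, so f' = f · (v − v_o)/(v − v_s).
f' = 22.02 × (1492 − 4)/(1492 − 8) = 22.02 × 1488/1484 ≈ 22.1 kHz.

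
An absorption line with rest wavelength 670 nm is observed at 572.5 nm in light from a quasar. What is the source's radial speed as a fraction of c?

λ'/λ₀ = 0.8545 < 1 (blueshift), so the source is approaching.
λ'/λ₀ = √((1 − β)/(1 + β)) for an approaching source ⇒ β = (1 − r²)/(1 + r²) with r = λ'/λ₀.
β = (1 − 0.7301)/(1 + 0.7301) ≈ 0.156.

0.156c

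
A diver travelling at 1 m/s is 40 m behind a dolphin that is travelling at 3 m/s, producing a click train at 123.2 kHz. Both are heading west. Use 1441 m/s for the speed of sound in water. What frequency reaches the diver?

The diver is behind, so the dolphin is moving away from it while the diver is moving toward the dolphin.
General Doppler shift: f' = f · (v + v_o)/(v + v_s).
f' = 123.2 × (1441 + 1)/(1441 + 3) = 123.2 × 1442/1444 ≈ 123.0 kHz.

123.0 kHz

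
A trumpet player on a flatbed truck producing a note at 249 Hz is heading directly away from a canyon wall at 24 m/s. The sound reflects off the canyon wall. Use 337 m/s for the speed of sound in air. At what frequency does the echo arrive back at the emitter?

216 Hz

The canyon wall receives the sound from a moving source: f₁ = f₀ · v/(v + v_e) = 249 × 337/361 ≈ 232 Hz.
On the return leg the trumpet player on a flatbed truck is a moving observer: f₂ = f₁ · (v − v_e)/v = 232 × 313/337 ≈ 216 Hz.
Equivalently f₂ = f₀ · (v − v_e)/(v + v_e).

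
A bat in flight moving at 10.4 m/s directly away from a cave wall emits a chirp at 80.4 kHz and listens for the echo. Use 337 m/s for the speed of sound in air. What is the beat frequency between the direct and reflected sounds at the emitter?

The cave wall receives the sound from a moving source: f₁ = f₀ · v/(v + v_e) = 80.4 × 337/347.4 ≈ 77.99 kHz.
On the return leg the bat in flight is a moving observer: f₂ = f₁ · (v − v_e)/v = 77.99 × 326.6/337 ≈ 75.59 kHz.
Beat against the emitted tone (with f₀ = 80400 Hz): |f₂ − f₀| = 2v_e·f₀/(v + v_e) = 2 × 10.4 × 80400/347.4 ≈ 4814 Hz.

4814 Hz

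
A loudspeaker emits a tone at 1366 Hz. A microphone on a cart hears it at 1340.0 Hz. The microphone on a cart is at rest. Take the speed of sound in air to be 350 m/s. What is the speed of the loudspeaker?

f' < f, so the loudspeaker is receding.
f' = f · v/(v + v_s) ⇒ v_s = v · |1 − f/f'|.
v_s = 350 × |1 − 1366/1340.0| = 350 × 0.0194 ≈ 6.8 m/s.

6.8 m/s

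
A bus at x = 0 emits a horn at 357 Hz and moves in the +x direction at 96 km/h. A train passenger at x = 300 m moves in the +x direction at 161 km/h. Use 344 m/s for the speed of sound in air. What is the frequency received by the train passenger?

96 km/h = 26.67 m/s; 161 km/h = 44.72 m/s.
The observer lies on the +x side, so the source is heading toward the observer and the observer is heading away from the source.
Both move, so f' = f · (v − v_o)/(v − v_s).
f' = 357 × (344 − 44.72)/(344 − 26.67) = 357 × 299.28/317.33 ≈ 337 Hz.

337 Hz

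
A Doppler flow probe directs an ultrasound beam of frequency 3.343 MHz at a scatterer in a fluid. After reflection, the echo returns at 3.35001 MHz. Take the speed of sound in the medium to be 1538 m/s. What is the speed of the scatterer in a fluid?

Double Doppler shift off a moving reflector: f₂ = f₀ · (v + u)/(v − u) (u > 0 toward emitter).
Rearranging, u = v · (f₂ − f₀)/(f₂ + f₀) = 1538 × 0.00701/6.69301 ≈ 1.61 m/s.
So the scatterer in a fluid is moving at 1.61 m/s toward the emitter.

1.61 m/s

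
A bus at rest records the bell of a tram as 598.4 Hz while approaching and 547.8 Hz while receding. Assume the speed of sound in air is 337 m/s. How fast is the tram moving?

f₁/f₂ = (v + v_s)/(v − v_s), so v_s = v · (f₁ − f₂)/(f₁ + f₂).
v_s = 337 × (598.4 − 547.8)/(598.4 + 547.8) = 337 × 50.6/1146.2 ≈ 14.9 m/s.

14.9 m/s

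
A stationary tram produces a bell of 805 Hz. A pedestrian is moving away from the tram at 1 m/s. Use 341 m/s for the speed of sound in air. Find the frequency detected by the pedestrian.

803 Hz

Moving observer, stationary source: f' = f · (v − v_o)/v.
f' = 805 × (341 − 1)/341 = 805 × 340/341 ≈ 803 Hz.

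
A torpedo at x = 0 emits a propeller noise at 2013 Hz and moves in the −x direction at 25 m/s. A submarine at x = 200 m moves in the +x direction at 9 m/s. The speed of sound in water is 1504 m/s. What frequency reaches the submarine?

1968 Hz

The observer lies on the +x side, so the source is heading away from the observer and the observer is heading away from the source.
General Doppler shift: f' = f · (v − v_o)/(v + v_s).
f' = 2013 × (1504 − 9)/(1504 + 25) = 2013 × 1495/1529 ≈ 1968 Hz.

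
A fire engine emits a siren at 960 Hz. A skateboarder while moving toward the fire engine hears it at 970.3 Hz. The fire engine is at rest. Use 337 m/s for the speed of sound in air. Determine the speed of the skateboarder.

3.6 m/s

f' = f · (v + v_o)/v ⇒ v_o = v · |f'/f − 1|.
v_o = 337 × |970.3/960 − 1| = 337 × 0.01073 ≈ 3.6 m/s.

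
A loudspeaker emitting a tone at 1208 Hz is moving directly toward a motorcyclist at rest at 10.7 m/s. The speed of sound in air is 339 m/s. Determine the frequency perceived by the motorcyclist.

1247 Hz

Moving source, stationary observer: f' = f · v/(v − v_s) since the source is approaching.
f' = 1208 × 339/(339 − 10.7) = 1208 × 339/328.3 ≈ 1247 Hz.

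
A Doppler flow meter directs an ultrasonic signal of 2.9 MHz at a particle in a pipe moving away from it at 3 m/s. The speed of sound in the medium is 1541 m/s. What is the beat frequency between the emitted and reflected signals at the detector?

11269 Hz

At the particle in a pipe (a moving observer), f₁ = f₀ · (v − u)/v = 2.9 × 1538/1541 ≈ 2.89435 MHz.
On reflection it acts as a source moving away from the stationary detector: f₂ = f₁ · v/(v + u) = 2.89435 × 1541/1544 ≈ 2.88873 MHz.
Beat frequency (with f₀ = 2900000 Hz): |f₂ − f₀| = 2u·f₀/(v + u) = 2 × 3 × 2900000/1544 ≈ 11269 Hz.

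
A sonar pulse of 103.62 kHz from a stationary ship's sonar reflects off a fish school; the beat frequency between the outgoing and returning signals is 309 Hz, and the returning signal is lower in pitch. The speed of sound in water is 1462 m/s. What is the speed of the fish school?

2.18 m/s

Double Doppler shift off a moving reflector: f₂ = f₀ · (v + u)/(v − u) (u > 0 toward emitter).
Returning signal is lower, so f₂ = f₀ − Δf = 103620 − 309 = 103311 Hz.
Rearranging, u = v · (f₂ − f₀)/(f₂ + f₀) = 1462 × -309/206931 ≈ -2.18 m/s.
So the fish school is moving at 2.18 m/s away from the emitter.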